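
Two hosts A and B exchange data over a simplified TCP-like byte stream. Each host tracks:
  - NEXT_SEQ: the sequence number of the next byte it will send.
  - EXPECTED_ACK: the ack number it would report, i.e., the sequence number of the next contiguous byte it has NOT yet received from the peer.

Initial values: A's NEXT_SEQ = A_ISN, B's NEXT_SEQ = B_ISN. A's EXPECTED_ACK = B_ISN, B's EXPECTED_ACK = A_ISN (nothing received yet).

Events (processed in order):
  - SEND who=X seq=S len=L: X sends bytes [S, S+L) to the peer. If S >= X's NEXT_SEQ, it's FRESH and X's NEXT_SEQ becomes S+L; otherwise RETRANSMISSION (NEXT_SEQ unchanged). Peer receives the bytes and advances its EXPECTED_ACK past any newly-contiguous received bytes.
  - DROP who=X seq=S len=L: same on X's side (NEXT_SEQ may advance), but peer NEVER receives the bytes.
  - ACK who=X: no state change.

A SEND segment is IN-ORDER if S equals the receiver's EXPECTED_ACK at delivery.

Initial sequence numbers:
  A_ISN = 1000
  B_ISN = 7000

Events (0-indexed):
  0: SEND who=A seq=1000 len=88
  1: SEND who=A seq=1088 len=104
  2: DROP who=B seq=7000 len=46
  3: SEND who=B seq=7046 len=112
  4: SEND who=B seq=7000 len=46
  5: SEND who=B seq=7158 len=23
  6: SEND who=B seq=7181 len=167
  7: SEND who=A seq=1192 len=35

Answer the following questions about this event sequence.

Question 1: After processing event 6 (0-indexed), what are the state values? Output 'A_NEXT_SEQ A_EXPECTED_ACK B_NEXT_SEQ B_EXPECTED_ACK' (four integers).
After event 0: A_seq=1088 A_ack=7000 B_seq=7000 B_ack=1088
After event 1: A_seq=1192 A_ack=7000 B_seq=7000 B_ack=1192
After event 2: A_seq=1192 A_ack=7000 B_seq=7046 B_ack=1192
After event 3: A_seq=1192 A_ack=7000 B_seq=7158 B_ack=1192
After event 4: A_seq=1192 A_ack=7158 B_seq=7158 B_ack=1192
After event 5: A_seq=1192 A_ack=7181 B_seq=7181 B_ack=1192
After event 6: A_seq=1192 A_ack=7348 B_seq=7348 B_ack=1192

1192 7348 7348 1192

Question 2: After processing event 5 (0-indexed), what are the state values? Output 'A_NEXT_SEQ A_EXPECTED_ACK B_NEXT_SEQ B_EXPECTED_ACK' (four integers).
After event 0: A_seq=1088 A_ack=7000 B_seq=7000 B_ack=1088
After event 1: A_seq=1192 A_ack=7000 B_seq=7000 B_ack=1192
After event 2: A_seq=1192 A_ack=7000 B_seq=7046 B_ack=1192
After event 3: A_seq=1192 A_ack=7000 B_seq=7158 B_ack=1192
After event 4: A_seq=1192 A_ack=7158 B_seq=7158 B_ack=1192
After event 5: A_seq=1192 A_ack=7181 B_seq=7181 B_ack=1192

1192 7181 7181 1192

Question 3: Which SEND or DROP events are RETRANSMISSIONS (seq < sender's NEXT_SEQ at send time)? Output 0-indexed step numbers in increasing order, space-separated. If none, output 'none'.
Step 0: SEND seq=1000 -> fresh
Step 1: SEND seq=1088 -> fresh
Step 2: DROP seq=7000 -> fresh
Step 3: SEND seq=7046 -> fresh
Step 4: SEND seq=7000 -> retransmit
Step 5: SEND seq=7158 -> fresh
Step 6: SEND seq=7181 -> fresh
Step 7: SEND seq=1192 -> fresh

Answer: 4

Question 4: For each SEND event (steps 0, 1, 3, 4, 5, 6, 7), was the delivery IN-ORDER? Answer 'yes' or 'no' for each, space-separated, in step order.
Answer: yes yes no yes yes yes yes

Derivation:
Step 0: SEND seq=1000 -> in-order
Step 1: SEND seq=1088 -> in-order
Step 3: SEND seq=7046 -> out-of-order
Step 4: SEND seq=7000 -> in-order
Step 5: SEND seq=7158 -> in-order
Step 6: SEND seq=7181 -> in-order
Step 7: SEND seq=1192 -> in-order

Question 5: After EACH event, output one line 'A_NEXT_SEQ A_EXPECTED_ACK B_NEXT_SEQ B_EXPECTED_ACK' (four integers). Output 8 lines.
1088 7000 7000 1088
1192 7000 7000 1192
1192 7000 7046 1192
1192 7000 7158 1192
1192 7158 7158 1192
1192 7181 7181 1192
1192 7348 7348 1192
1227 7348 7348 1227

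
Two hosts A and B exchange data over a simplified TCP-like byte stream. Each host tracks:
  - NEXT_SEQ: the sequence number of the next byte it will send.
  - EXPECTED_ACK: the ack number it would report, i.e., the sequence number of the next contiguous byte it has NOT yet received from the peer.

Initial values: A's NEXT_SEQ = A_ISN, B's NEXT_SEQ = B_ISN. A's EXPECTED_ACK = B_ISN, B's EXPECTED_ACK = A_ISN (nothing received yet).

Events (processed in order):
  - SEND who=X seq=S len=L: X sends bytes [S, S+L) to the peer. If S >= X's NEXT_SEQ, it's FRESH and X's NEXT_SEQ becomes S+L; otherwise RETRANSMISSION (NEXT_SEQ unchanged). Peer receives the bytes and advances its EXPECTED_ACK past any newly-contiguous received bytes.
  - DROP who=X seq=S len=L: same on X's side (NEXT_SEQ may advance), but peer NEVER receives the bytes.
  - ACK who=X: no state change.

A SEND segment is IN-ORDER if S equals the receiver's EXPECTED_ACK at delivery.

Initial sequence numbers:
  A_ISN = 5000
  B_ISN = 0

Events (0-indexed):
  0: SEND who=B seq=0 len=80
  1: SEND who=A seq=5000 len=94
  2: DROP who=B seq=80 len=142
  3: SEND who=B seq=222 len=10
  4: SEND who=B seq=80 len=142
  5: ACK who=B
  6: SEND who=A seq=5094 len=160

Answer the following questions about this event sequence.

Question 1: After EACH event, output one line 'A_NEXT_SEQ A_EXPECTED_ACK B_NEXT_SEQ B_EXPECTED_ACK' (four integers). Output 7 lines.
5000 80 80 5000
5094 80 80 5094
5094 80 222 5094
5094 80 232 5094
5094 232 232 5094
5094 232 232 5094
5254 232 232 5254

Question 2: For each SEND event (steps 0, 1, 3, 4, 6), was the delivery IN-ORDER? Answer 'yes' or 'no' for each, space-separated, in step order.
Answer: yes yes no yes yes

Derivation:
Step 0: SEND seq=0 -> in-order
Step 1: SEND seq=5000 -> in-order
Step 3: SEND seq=222 -> out-of-order
Step 4: SEND seq=80 -> in-order
Step 6: SEND seq=5094 -> in-order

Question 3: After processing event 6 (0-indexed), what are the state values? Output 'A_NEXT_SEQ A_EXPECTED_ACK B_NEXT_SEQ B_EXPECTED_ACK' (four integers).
After event 0: A_seq=5000 A_ack=80 B_seq=80 B_ack=5000
After event 1: A_seq=5094 A_ack=80 B_seq=80 B_ack=5094
After event 2: A_seq=5094 A_ack=80 B_seq=222 B_ack=5094
After event 3: A_seq=5094 A_ack=80 B_seq=232 B_ack=5094
After event 4: A_seq=5094 A_ack=232 B_seq=232 B_ack=5094
After event 5: A_seq=5094 A_ack=232 B_seq=232 B_ack=5094
After event 6: A_seq=5254 A_ack=232 B_seq=232 B_ack=5254

5254 232 232 5254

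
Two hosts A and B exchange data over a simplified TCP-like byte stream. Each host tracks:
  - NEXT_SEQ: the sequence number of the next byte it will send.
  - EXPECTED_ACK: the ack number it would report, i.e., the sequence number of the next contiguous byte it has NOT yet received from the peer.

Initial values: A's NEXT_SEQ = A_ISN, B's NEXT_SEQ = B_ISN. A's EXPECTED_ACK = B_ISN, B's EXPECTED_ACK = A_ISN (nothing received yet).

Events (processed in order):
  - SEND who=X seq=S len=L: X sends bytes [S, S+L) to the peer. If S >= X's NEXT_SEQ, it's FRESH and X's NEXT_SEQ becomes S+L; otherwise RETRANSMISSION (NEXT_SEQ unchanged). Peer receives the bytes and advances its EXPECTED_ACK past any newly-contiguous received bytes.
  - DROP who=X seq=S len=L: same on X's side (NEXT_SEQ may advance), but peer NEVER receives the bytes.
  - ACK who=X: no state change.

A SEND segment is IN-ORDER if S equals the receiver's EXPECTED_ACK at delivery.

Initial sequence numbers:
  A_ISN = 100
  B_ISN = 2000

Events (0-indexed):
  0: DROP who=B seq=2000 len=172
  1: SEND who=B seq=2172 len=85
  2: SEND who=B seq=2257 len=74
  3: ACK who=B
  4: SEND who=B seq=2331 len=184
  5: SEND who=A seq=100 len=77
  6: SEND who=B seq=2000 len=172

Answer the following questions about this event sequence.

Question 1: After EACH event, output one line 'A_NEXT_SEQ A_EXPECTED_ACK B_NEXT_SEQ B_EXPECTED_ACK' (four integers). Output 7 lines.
100 2000 2172 100
100 2000 2257 100
100 2000 2331 100
100 2000 2331 100
100 2000 2515 100
177 2000 2515 177
177 2515 2515 177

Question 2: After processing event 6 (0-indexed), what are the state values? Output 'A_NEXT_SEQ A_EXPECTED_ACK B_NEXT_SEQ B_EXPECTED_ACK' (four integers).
After event 0: A_seq=100 A_ack=2000 B_seq=2172 B_ack=100
After event 1: A_seq=100 A_ack=2000 B_seq=2257 B_ack=100
After event 2: A_seq=100 A_ack=2000 B_seq=2331 B_ack=100
After event 3: A_seq=100 A_ack=2000 B_seq=2331 B_ack=100
After event 4: A_seq=100 A_ack=2000 B_seq=2515 B_ack=100
After event 5: A_seq=177 A_ack=2000 B_seq=2515 B_ack=177
After event 6: A_seq=177 A_ack=2515 B_seq=2515 B_ack=177

177 2515 2515 177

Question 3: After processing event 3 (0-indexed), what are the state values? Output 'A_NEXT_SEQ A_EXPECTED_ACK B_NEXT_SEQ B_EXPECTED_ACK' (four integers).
After event 0: A_seq=100 A_ack=2000 B_seq=2172 B_ack=100
After event 1: A_seq=100 A_ack=2000 B_seq=2257 B_ack=100
After event 2: A_seq=100 A_ack=2000 B_seq=2331 B_ack=100
After event 3: A_seq=100 A_ack=2000 B_seq=2331 B_ack=100

100 2000 2331 100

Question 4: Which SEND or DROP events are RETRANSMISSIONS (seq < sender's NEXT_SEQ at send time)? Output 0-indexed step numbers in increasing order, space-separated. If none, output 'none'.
Answer: 6

Derivation:
Step 0: DROP seq=2000 -> fresh
Step 1: SEND seq=2172 -> fresh
Step 2: SEND seq=2257 -> fresh
Step 4: SEND seq=2331 -> fresh
Step 5: SEND seq=100 -> fresh
Step 6: SEND seq=2000 -> retransmit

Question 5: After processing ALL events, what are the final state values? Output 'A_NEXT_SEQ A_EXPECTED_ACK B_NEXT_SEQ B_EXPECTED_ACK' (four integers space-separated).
After event 0: A_seq=100 A_ack=2000 B_seq=2172 B_ack=100
After event 1: A_seq=100 A_ack=2000 B_seq=2257 B_ack=100
After event 2: A_seq=100 A_ack=2000 B_seq=2331 B_ack=100
After event 3: A_seq=100 A_ack=2000 B_seq=2331 B_ack=100
After event 4: A_seq=100 A_ack=2000 B_seq=2515 B_ack=100
After event 5: A_seq=177 A_ack=2000 B_seq=2515 B_ack=177
After event 6: A_seq=177 A_ack=2515 B_seq=2515 B_ack=177

Answer: 177 2515 2515 177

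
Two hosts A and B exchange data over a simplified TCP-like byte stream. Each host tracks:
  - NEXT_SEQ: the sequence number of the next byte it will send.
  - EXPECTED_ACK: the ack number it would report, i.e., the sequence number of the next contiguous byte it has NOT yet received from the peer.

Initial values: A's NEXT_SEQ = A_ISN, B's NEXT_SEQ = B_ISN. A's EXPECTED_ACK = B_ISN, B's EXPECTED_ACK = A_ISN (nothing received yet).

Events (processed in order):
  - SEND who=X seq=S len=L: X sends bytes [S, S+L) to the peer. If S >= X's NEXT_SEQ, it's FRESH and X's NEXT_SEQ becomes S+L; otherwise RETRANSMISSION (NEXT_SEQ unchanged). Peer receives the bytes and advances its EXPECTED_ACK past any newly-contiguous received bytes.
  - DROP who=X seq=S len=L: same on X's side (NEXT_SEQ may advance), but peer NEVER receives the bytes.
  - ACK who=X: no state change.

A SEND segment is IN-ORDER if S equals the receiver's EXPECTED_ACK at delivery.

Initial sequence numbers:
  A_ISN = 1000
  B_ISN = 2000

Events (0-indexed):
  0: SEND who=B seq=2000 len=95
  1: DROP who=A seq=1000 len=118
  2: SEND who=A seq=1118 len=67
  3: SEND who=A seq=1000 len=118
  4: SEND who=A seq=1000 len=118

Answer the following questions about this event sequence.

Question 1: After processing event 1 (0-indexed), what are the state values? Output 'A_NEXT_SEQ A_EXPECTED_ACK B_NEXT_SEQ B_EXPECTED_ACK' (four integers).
After event 0: A_seq=1000 A_ack=2095 B_seq=2095 B_ack=1000
After event 1: A_seq=1118 A_ack=2095 B_seq=2095 B_ack=1000

1118 2095 2095 1000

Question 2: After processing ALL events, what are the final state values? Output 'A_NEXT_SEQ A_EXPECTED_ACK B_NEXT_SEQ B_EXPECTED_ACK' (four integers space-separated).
After event 0: A_seq=1000 A_ack=2095 B_seq=2095 B_ack=1000
After event 1: A_seq=1118 A_ack=2095 B_seq=2095 B_ack=1000
After event 2: A_seq=1185 A_ack=2095 B_seq=2095 B_ack=1000
After event 3: A_seq=1185 A_ack=2095 B_seq=2095 B_ack=1185
After event 4: A_seq=1185 A_ack=2095 B_seq=2095 B_ack=1185

Answer: 1185 2095 2095 1185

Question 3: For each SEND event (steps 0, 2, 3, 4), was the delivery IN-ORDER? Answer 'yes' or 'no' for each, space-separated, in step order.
Answer: yes no yes no

Derivation:
Step 0: SEND seq=2000 -> in-order
Step 2: SEND seq=1118 -> out-of-order
Step 3: SEND seq=1000 -> in-order
Step 4: SEND seq=1000 -> out-of-order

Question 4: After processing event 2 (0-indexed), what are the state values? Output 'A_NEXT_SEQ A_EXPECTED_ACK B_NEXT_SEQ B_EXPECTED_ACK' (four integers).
After event 0: A_seq=1000 A_ack=2095 B_seq=2095 B_ack=1000
After event 1: A_seq=1118 A_ack=2095 B_seq=2095 B_ack=1000
After event 2: A_seq=1185 A_ack=2095 B_seq=2095 B_ack=1000

1185 2095 2095 1000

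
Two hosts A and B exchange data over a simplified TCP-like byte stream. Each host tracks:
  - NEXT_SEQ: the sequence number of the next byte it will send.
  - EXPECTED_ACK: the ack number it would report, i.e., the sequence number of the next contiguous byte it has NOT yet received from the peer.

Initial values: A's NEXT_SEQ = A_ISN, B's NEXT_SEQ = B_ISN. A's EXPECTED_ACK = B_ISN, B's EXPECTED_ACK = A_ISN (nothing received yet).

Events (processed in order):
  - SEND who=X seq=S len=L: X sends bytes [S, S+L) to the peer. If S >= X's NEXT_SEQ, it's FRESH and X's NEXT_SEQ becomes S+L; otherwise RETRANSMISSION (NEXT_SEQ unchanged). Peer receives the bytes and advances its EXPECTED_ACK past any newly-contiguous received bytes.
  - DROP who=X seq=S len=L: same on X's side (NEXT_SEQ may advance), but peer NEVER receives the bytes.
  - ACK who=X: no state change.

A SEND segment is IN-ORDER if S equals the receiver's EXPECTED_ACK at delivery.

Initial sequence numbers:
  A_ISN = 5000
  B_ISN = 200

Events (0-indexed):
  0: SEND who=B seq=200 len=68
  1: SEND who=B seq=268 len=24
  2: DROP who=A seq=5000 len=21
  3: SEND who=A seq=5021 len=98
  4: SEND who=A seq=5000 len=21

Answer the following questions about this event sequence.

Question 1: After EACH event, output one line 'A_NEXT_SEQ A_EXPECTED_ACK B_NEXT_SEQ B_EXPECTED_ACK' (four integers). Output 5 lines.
5000 268 268 5000
5000 292 292 5000
5021 292 292 5000
5119 292 292 5000
5119 292 292 5119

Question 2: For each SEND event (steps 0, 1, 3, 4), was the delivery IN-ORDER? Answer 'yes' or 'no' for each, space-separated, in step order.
Answer: yes yes no yes

Derivation:
Step 0: SEND seq=200 -> in-order
Step 1: SEND seq=268 -> in-order
Step 3: SEND seq=5021 -> out-of-order
Step 4: SEND seq=5000 -> in-order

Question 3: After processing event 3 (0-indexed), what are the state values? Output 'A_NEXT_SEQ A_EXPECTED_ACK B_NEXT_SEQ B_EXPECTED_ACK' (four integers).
After event 0: A_seq=5000 A_ack=268 B_seq=268 B_ack=5000
After event 1: A_seq=5000 A_ack=292 B_seq=292 B_ack=5000
After event 2: A_seq=5021 A_ack=292 B_seq=292 B_ack=5000
After event 3: A_seq=5119 A_ack=292 B_seq=292 B_ack=5000

5119 292 292 5000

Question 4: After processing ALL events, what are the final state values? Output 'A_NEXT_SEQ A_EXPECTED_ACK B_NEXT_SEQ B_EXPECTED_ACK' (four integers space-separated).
After event 0: A_seq=5000 A_ack=268 B_seq=268 B_ack=5000
After event 1: A_seq=5000 A_ack=292 B_seq=292 B_ack=5000
After event 2: A_seq=5021 A_ack=292 B_seq=292 B_ack=5000
After event 3: A_seq=5119 A_ack=292 B_seq=292 B_ack=5000
After event 4: A_seq=5119 A_ack=292 B_seq=292 B_ack=5119

Answer: 5119 292 292 5119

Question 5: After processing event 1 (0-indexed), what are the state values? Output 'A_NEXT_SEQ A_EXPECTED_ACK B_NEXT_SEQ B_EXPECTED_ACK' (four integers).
After event 0: A_seq=5000 A_ack=268 B_seq=268 B_ack=5000
After event 1: A_seq=5000 A_ack=292 B_seq=292 B_ack=5000

5000 292 292 5000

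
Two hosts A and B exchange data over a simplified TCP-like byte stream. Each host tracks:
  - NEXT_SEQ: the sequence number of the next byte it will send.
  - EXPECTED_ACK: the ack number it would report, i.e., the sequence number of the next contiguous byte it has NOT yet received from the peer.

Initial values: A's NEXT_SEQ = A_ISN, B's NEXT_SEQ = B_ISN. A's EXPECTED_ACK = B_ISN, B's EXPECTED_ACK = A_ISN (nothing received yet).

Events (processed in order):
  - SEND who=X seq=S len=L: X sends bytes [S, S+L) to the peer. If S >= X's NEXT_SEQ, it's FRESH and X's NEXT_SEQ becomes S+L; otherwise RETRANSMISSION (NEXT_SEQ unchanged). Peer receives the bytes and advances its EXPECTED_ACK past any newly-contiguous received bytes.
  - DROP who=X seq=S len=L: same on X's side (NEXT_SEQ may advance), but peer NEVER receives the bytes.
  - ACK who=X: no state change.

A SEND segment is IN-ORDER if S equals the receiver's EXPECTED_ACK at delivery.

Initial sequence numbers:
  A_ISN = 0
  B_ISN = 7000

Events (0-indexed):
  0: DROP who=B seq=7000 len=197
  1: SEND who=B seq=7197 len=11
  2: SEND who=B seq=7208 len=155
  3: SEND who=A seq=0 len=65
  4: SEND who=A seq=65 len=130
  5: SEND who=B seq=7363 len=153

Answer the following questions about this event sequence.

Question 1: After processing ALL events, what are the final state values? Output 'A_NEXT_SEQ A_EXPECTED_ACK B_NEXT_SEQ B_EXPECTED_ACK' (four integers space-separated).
Answer: 195 7000 7516 195

Derivation:
After event 0: A_seq=0 A_ack=7000 B_seq=7197 B_ack=0
After event 1: A_seq=0 A_ack=7000 B_seq=7208 B_ack=0
After event 2: A_seq=0 A_ack=7000 B_seq=7363 B_ack=0
After event 3: A_seq=65 A_ack=7000 B_seq=7363 B_ack=65
After event 4: A_seq=195 A_ack=7000 B_seq=7363 B_ack=195
After event 5: A_seq=195 A_ack=7000 B_seq=7516 B_ack=195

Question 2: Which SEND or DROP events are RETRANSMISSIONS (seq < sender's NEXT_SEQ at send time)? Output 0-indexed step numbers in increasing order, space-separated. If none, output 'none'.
Answer: none

Derivation:
Step 0: DROP seq=7000 -> fresh
Step 1: SEND seq=7197 -> fresh
Step 2: SEND seq=7208 -> fresh
Step 3: SEND seq=0 -> fresh
Step 4: SEND seq=65 -> fresh
Step 5: SEND seq=7363 -> fresh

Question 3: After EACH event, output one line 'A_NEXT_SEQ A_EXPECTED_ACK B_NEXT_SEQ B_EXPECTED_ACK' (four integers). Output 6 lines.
0 7000 7197 0
0 7000 7208 0
0 7000 7363 0
65 7000 7363 65
195 7000 7363 195
195 7000 7516 195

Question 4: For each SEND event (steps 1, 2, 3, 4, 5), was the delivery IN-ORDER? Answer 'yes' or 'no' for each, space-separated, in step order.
Answer: no no yes yes no

Derivation:
Step 1: SEND seq=7197 -> out-of-order
Step 2: SEND seq=7208 -> out-of-order
Step 3: SEND seq=0 -> in-order
Step 4: SEND seq=65 -> in-order
Step 5: SEND seq=7363 -> out-of-order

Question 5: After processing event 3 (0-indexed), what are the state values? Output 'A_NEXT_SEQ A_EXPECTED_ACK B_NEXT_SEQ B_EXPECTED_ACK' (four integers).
After event 0: A_seq=0 A_ack=7000 B_seq=7197 B_ack=0
After event 1: A_seq=0 A_ack=7000 B_seq=7208 B_ack=0
After event 2: A_seq=0 A_ack=7000 B_seq=7363 B_ack=0
After event 3: A_seq=65 A_ack=7000 B_seq=7363 B_ack=65

65 7000 7363 65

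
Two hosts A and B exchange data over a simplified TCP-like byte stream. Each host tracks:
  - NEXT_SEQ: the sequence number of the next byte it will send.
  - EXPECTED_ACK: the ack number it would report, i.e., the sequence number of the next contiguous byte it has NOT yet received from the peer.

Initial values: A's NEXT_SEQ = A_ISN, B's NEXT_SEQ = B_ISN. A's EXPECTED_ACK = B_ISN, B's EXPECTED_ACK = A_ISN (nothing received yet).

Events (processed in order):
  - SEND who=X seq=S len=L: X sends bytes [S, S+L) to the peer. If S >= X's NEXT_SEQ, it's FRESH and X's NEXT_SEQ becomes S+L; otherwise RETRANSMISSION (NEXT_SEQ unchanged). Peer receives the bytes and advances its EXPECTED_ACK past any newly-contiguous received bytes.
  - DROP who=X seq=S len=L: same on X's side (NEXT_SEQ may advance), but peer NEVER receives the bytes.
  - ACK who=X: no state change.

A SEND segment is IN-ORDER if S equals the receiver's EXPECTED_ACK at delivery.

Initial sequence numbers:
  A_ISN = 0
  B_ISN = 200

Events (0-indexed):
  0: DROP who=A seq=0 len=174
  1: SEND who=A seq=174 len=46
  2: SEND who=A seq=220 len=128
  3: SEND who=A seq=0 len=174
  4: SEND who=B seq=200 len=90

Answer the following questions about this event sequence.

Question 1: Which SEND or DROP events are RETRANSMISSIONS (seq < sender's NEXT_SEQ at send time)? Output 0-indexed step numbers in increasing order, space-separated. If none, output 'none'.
Answer: 3

Derivation:
Step 0: DROP seq=0 -> fresh
Step 1: SEND seq=174 -> fresh
Step 2: SEND seq=220 -> fresh
Step 3: SEND seq=0 -> retransmit
Step 4: SEND seq=200 -> fresh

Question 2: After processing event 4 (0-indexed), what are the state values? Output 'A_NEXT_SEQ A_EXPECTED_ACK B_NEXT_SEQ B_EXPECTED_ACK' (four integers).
After event 0: A_seq=174 A_ack=200 B_seq=200 B_ack=0
After event 1: A_seq=220 A_ack=200 B_seq=200 B_ack=0
After event 2: A_seq=348 A_ack=200 B_seq=200 B_ack=0
After event 3: A_seq=348 A_ack=200 B_seq=200 B_ack=348
After event 4: A_seq=348 A_ack=290 B_seq=290 B_ack=348

348 290 290 348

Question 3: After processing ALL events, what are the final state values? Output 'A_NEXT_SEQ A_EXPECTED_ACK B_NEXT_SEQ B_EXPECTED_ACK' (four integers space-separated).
After event 0: A_seq=174 A_ack=200 B_seq=200 B_ack=0
After event 1: A_seq=220 A_ack=200 B_seq=200 B_ack=0
After event 2: A_seq=348 A_ack=200 B_seq=200 B_ack=0
After event 3: A_seq=348 A_ack=200 B_seq=200 B_ack=348
After event 4: A_seq=348 A_ack=290 B_seq=290 B_ack=348

Answer: 348 290 290 348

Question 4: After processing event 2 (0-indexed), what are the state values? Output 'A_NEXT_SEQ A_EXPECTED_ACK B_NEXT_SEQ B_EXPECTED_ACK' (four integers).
After event 0: A_seq=174 A_ack=200 B_seq=200 B_ack=0
After event 1: A_seq=220 A_ack=200 B_seq=200 B_ack=0
After event 2: A_seq=348 A_ack=200 B_seq=200 B_ack=0

348 200 200 0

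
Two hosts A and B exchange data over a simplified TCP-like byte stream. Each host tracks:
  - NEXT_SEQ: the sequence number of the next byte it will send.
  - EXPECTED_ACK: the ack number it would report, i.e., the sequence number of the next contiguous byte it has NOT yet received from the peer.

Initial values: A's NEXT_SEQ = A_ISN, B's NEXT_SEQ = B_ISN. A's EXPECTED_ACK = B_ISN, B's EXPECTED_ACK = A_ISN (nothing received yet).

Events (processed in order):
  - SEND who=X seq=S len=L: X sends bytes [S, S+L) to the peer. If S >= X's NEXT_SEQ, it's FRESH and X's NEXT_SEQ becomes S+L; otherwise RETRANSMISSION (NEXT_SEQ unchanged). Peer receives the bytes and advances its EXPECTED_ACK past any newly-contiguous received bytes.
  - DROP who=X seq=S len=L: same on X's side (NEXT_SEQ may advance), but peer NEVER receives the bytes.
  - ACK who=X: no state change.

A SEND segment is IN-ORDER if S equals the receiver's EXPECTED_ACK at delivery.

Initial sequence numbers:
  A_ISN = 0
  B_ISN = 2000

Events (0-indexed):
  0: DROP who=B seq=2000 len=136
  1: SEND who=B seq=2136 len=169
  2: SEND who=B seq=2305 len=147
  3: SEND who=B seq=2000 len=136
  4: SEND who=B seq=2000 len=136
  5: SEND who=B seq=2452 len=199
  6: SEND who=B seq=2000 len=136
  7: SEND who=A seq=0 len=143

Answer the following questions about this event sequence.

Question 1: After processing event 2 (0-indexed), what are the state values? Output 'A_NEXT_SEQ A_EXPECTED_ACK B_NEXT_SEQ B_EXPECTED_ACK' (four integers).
After event 0: A_seq=0 A_ack=2000 B_seq=2136 B_ack=0
After event 1: A_seq=0 A_ack=2000 B_seq=2305 B_ack=0
After event 2: A_seq=0 A_ack=2000 B_seq=2452 B_ack=0

0 2000 2452 0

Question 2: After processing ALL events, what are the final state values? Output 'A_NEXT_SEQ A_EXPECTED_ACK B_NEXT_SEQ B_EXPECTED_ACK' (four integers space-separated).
Answer: 143 2651 2651 143

Derivation:
After event 0: A_seq=0 A_ack=2000 B_seq=2136 B_ack=0
After event 1: A_seq=0 A_ack=2000 B_seq=2305 B_ack=0
After event 2: A_seq=0 A_ack=2000 B_seq=2452 B_ack=0
After event 3: A_seq=0 A_ack=2452 B_seq=2452 B_ack=0
After event 4: A_seq=0 A_ack=2452 B_seq=2452 B_ack=0
After event 5: A_seq=0 A_ack=2651 B_seq=2651 B_ack=0
After event 6: A_seq=0 A_ack=2651 B_seq=2651 B_ack=0
After event 7: A_seq=143 A_ack=2651 B_seq=2651 B_ack=143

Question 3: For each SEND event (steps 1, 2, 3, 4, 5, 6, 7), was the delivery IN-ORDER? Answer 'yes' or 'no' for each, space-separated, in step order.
Answer: no no yes no yes no yes

Derivation:
Step 1: SEND seq=2136 -> out-of-order
Step 2: SEND seq=2305 -> out-of-order
Step 3: SEND seq=2000 -> in-order
Step 4: SEND seq=2000 -> out-of-order
Step 5: SEND seq=2452 -> in-order
Step 6: SEND seq=2000 -> out-of-order
Step 7: SEND seq=0 -> in-order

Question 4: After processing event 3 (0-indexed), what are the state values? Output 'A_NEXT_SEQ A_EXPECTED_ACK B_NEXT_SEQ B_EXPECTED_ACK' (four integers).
After event 0: A_seq=0 A_ack=2000 B_seq=2136 B_ack=0
After event 1: A_seq=0 A_ack=2000 B_seq=2305 B_ack=0
After event 2: A_seq=0 A_ack=2000 B_seq=2452 B_ack=0
After event 3: A_seq=0 A_ack=2452 B_seq=2452 B_ack=0

0 2452 2452 0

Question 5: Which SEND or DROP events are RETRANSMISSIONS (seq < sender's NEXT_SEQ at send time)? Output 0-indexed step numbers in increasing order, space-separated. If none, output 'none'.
Step 0: DROP seq=2000 -> fresh
Step 1: SEND seq=2136 -> fresh
Step 2: SEND seq=2305 -> fresh
Step 3: SEND seq=2000 -> retransmit
Step 4: SEND seq=2000 -> retransmit
Step 5: SEND seq=2452 -> fresh
Step 6: SEND seq=2000 -> retransmit
Step 7: SEND seq=0 -> fresh

Answer: 3 4 6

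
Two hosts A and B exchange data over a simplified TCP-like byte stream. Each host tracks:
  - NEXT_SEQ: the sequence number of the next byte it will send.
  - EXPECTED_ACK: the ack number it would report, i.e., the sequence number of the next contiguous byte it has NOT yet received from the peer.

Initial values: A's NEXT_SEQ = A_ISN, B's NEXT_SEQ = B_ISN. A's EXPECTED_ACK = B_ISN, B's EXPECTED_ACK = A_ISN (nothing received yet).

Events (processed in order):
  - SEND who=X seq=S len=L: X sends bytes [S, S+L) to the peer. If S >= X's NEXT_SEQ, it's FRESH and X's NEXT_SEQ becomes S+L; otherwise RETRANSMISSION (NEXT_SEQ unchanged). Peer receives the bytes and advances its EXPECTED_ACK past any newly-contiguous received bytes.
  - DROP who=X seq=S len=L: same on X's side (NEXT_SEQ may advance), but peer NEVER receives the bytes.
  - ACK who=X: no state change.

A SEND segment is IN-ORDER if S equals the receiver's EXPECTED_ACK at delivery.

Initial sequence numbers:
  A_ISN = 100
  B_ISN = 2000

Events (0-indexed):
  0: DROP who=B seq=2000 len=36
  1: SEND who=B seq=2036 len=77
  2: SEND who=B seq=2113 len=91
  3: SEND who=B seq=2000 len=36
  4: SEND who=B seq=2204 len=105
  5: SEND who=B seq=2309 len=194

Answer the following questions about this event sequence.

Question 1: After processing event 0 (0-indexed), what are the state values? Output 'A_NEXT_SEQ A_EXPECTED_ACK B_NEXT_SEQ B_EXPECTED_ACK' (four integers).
After event 0: A_seq=100 A_ack=2000 B_seq=2036 B_ack=100

100 2000 2036 100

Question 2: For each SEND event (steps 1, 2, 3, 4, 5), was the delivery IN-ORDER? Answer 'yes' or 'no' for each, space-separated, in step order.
Answer: no no yes yes yes

Derivation:
Step 1: SEND seq=2036 -> out-of-order
Step 2: SEND seq=2113 -> out-of-order
Step 3: SEND seq=2000 -> in-order
Step 4: SEND seq=2204 -> in-order
Step 5: SEND seq=2309 -> in-order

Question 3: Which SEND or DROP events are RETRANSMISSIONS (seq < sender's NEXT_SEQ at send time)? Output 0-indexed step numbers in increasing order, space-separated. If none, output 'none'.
Step 0: DROP seq=2000 -> fresh
Step 1: SEND seq=2036 -> fresh
Step 2: SEND seq=2113 -> fresh
Step 3: SEND seq=2000 -> retransmit
Step 4: SEND seq=2204 -> fresh
Step 5: SEND seq=2309 -> fresh

Answer: 3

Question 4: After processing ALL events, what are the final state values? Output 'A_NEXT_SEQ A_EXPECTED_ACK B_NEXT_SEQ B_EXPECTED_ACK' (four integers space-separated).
Answer: 100 2503 2503 100

Derivation:
After event 0: A_seq=100 A_ack=2000 B_seq=2036 B_ack=100
After event 1: A_seq=100 A_ack=2000 B_seq=2113 B_ack=100
After event 2: A_seq=100 A_ack=2000 B_seq=2204 B_ack=100
After event 3: A_seq=100 A_ack=2204 B_seq=2204 B_ack=100
After event 4: A_seq=100 A_ack=2309 B_seq=2309 B_ack=100
After event 5: A_seq=100 A_ack=2503 B_seq=2503 B_ack=100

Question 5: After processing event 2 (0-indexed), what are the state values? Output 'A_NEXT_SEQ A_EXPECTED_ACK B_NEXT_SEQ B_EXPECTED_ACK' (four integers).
After event 0: A_seq=100 A_ack=2000 B_seq=2036 B_ack=100
After event 1: A_seq=100 A_ack=2000 B_seq=2113 B_ack=100
After event 2: A_seq=100 A_ack=2000 B_seq=2204 B_ack=100

100 2000 2204 100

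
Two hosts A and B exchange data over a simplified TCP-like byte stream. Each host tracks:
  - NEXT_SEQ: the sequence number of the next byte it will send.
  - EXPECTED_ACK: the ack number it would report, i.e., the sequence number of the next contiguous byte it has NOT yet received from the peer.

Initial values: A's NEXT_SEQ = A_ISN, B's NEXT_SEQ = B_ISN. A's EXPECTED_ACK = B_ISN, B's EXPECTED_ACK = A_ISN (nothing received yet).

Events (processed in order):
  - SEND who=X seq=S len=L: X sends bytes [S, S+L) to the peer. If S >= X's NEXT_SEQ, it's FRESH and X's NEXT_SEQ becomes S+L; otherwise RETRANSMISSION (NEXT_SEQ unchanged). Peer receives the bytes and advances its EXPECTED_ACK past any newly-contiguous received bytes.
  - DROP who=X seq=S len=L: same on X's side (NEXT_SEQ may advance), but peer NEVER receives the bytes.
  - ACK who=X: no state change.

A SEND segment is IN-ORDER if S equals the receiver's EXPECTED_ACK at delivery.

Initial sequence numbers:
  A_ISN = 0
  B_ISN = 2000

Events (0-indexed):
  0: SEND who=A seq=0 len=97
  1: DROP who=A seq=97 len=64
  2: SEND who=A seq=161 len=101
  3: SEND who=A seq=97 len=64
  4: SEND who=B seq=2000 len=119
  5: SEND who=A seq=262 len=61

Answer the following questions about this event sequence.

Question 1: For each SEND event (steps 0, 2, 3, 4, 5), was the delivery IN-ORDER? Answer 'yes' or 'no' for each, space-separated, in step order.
Answer: yes no yes yes yes

Derivation:
Step 0: SEND seq=0 -> in-order
Step 2: SEND seq=161 -> out-of-order
Step 3: SEND seq=97 -> in-order
Step 4: SEND seq=2000 -> in-order
Step 5: SEND seq=262 -> in-order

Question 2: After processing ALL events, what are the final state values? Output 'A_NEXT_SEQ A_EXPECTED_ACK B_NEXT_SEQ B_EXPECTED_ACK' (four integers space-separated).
After event 0: A_seq=97 A_ack=2000 B_seq=2000 B_ack=97
After event 1: A_seq=161 A_ack=2000 B_seq=2000 B_ack=97
After event 2: A_seq=262 A_ack=2000 B_seq=2000 B_ack=97
After event 3: A_seq=262 A_ack=2000 B_seq=2000 B_ack=262
After event 4: A_seq=262 A_ack=2119 B_seq=2119 B_ack=262
After event 5: A_seq=323 A_ack=2119 B_seq=2119 B_ack=323

Answer: 323 2119 2119 323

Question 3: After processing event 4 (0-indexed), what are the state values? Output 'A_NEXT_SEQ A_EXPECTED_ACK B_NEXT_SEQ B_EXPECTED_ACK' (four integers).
After event 0: A_seq=97 A_ack=2000 B_seq=2000 B_ack=97
After event 1: A_seq=161 A_ack=2000 B_seq=2000 B_ack=97
After event 2: A_seq=262 A_ack=2000 B_seq=2000 B_ack=97
After event 3: A_seq=262 A_ack=2000 B_seq=2000 B_ack=262
After event 4: A_seq=262 A_ack=2119 B_seq=2119 B_ack=262

262 2119 2119 262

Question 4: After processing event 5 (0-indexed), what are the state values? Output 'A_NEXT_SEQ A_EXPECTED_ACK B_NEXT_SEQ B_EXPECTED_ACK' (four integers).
After event 0: A_seq=97 A_ack=2000 B_seq=2000 B_ack=97
After event 1: A_seq=161 A_ack=2000 B_seq=2000 B_ack=97
After event 2: A_seq=262 A_ack=2000 B_seq=2000 B_ack=97
After event 3: A_seq=262 A_ack=2000 B_seq=2000 B_ack=262
After event 4: A_seq=262 A_ack=2119 B_seq=2119 B_ack=262
After event 5: A_seq=323 A_ack=2119 B_seq=2119 B_ack=323

323 2119 2119 323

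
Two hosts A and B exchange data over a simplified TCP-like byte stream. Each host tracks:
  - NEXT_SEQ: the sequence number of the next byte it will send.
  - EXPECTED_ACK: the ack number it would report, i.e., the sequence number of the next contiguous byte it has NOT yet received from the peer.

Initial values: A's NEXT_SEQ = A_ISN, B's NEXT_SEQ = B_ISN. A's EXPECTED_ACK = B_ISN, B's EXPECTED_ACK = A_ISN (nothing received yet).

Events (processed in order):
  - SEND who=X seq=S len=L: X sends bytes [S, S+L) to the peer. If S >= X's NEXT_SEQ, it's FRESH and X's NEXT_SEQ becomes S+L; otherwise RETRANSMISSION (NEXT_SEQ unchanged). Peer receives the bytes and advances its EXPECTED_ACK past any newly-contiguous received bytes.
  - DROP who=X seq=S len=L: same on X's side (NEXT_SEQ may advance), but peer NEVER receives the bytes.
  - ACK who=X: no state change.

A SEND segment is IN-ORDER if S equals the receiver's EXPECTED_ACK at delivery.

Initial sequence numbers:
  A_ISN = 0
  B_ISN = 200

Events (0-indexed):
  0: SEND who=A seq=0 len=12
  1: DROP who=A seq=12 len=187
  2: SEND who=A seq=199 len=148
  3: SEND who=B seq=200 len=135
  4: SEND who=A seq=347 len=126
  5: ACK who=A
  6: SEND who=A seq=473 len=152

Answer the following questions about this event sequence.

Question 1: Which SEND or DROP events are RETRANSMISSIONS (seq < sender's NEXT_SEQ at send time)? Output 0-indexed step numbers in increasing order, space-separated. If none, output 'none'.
Step 0: SEND seq=0 -> fresh
Step 1: DROP seq=12 -> fresh
Step 2: SEND seq=199 -> fresh
Step 3: SEND seq=200 -> fresh
Step 4: SEND seq=347 -> fresh
Step 6: SEND seq=473 -> fresh

Answer: none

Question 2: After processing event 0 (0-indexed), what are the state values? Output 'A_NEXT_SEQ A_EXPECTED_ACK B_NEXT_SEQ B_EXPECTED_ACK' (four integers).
After event 0: A_seq=12 A_ack=200 B_seq=200 B_ack=12

12 200 200 12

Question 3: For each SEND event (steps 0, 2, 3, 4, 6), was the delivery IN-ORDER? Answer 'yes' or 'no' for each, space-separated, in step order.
Step 0: SEND seq=0 -> in-order
Step 2: SEND seq=199 -> out-of-order
Step 3: SEND seq=200 -> in-order
Step 4: SEND seq=347 -> out-of-order
Step 6: SEND seq=473 -> out-of-order

Answer: yes no yes no no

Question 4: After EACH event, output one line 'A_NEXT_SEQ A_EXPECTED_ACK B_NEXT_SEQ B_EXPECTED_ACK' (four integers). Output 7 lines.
12 200 200 12
199 200 200 12
347 200 200 12
347 335 335 12
473 335 335 12
473 335 335 12
625 335 335 12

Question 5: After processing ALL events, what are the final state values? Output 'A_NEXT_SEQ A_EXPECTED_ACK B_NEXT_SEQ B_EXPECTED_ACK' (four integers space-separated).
Answer: 625 335 335 12

Derivation:
After event 0: A_seq=12 A_ack=200 B_seq=200 B_ack=12
After event 1: A_seq=199 A_ack=200 B_seq=200 B_ack=12
After event 2: A_seq=347 A_ack=200 B_seq=200 B_ack=12
After event 3: A_seq=347 A_ack=335 B_seq=335 B_ack=12
After event 4: A_seq=473 A_ack=335 B_seq=335 B_ack=12
After event 5: A_seq=473 A_ack=335 B_seq=335 B_ack=12
After event 6: A_seq=625 A_ack=335 B_seq=335 B_ack=12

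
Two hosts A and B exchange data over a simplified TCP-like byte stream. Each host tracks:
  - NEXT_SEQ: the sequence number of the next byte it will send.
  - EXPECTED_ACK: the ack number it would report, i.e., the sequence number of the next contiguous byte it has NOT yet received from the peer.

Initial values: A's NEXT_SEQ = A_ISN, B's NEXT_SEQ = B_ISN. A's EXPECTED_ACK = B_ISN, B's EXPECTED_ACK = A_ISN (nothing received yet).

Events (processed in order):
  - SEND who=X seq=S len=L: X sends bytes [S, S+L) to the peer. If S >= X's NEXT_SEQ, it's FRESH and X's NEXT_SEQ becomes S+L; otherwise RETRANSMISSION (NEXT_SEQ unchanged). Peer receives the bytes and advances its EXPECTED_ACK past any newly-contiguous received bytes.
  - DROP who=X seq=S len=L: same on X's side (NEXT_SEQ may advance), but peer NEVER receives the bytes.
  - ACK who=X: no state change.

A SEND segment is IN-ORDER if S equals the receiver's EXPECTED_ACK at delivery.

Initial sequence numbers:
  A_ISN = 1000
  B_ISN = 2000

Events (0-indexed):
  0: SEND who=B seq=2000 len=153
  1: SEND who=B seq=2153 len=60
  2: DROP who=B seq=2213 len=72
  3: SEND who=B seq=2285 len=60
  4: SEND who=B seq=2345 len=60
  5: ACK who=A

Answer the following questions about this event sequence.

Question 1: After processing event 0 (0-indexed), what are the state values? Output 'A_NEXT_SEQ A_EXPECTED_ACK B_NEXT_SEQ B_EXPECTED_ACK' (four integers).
After event 0: A_seq=1000 A_ack=2153 B_seq=2153 B_ack=1000

1000 2153 2153 1000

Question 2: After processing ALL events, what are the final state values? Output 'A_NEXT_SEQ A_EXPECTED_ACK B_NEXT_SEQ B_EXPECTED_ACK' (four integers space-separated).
Answer: 1000 2213 2405 1000

Derivation:
After event 0: A_seq=1000 A_ack=2153 B_seq=2153 B_ack=1000
After event 1: A_seq=1000 A_ack=2213 B_seq=2213 B_ack=1000
After event 2: A_seq=1000 A_ack=2213 B_seq=2285 B_ack=1000
After event 3: A_seq=1000 A_ack=2213 B_seq=2345 B_ack=1000
After event 4: A_seq=1000 A_ack=2213 B_seq=2405 B_ack=1000
After event 5: A_seq=1000 A_ack=2213 B_seq=2405 B_ack=1000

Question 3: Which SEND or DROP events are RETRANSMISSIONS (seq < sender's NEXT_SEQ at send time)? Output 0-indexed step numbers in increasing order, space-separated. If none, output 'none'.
Answer: none

Derivation:
Step 0: SEND seq=2000 -> fresh
Step 1: SEND seq=2153 -> fresh
Step 2: DROP seq=2213 -> fresh
Step 3: SEND seq=2285 -> fresh
Step 4: SEND seq=2345 -> fresh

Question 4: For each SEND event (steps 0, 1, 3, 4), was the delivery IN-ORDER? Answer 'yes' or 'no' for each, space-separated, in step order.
Answer: yes yes no no

Derivation:
Step 0: SEND seq=2000 -> in-order
Step 1: SEND seq=2153 -> in-order
Step 3: SEND seq=2285 -> out-of-order
Step 4: SEND seq=2345 -> out-of-order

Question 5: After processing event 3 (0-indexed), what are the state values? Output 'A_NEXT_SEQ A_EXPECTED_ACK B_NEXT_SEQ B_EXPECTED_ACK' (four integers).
After event 0: A_seq=1000 A_ack=2153 B_seq=2153 B_ack=1000
After event 1: A_seq=1000 A_ack=2213 B_seq=2213 B_ack=1000
After event 2: A_seq=1000 A_ack=2213 B_seq=2285 B_ack=1000
After event 3: A_seq=1000 A_ack=2213 B_seq=2345 B_ack=1000

1000 2213 2345 1000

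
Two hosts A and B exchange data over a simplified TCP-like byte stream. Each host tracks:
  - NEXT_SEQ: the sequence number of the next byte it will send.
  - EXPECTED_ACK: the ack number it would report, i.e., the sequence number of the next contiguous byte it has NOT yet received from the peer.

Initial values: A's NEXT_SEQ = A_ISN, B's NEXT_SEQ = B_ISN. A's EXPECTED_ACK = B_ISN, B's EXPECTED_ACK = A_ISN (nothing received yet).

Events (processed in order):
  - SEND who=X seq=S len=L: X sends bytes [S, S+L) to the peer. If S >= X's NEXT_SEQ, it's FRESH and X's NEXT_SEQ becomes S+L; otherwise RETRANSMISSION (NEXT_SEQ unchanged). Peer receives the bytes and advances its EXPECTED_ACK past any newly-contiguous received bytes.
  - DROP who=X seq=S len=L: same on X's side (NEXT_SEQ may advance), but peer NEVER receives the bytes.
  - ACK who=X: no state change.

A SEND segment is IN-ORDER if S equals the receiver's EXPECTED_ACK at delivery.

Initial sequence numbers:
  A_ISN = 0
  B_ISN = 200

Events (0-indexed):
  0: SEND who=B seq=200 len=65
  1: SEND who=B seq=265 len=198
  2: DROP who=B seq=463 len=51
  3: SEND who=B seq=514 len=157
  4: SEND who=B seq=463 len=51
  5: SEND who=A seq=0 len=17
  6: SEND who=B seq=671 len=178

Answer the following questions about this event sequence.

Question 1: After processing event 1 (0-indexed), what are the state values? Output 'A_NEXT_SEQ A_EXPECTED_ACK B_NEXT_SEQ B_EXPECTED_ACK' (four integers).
After event 0: A_seq=0 A_ack=265 B_seq=265 B_ack=0
After event 1: A_seq=0 A_ack=463 B_seq=463 B_ack=0

0 463 463 0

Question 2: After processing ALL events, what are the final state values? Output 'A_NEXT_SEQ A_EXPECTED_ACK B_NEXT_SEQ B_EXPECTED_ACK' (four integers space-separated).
Answer: 17 849 849 17

Derivation:
After event 0: A_seq=0 A_ack=265 B_seq=265 B_ack=0
After event 1: A_seq=0 A_ack=463 B_seq=463 B_ack=0
After event 2: A_seq=0 A_ack=463 B_seq=514 B_ack=0
After event 3: A_seq=0 A_ack=463 B_seq=671 B_ack=0
After event 4: A_seq=0 A_ack=671 B_seq=671 B_ack=0
After event 5: A_seq=17 A_ack=671 B_seq=671 B_ack=17
After event 6: A_seq=17 A_ack=849 B_seq=849 B_ack=17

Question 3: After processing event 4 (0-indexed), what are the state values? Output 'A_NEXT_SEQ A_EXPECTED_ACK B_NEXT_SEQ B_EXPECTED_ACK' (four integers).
After event 0: A_seq=0 A_ack=265 B_seq=265 B_ack=0
After event 1: A_seq=0 A_ack=463 B_seq=463 B_ack=0
After event 2: A_seq=0 A_ack=463 B_seq=514 B_ack=0
After event 3: A_seq=0 A_ack=463 B_seq=671 B_ack=0
After event 4: A_seq=0 A_ack=671 B_seq=671 B_ack=0

0 671 671 0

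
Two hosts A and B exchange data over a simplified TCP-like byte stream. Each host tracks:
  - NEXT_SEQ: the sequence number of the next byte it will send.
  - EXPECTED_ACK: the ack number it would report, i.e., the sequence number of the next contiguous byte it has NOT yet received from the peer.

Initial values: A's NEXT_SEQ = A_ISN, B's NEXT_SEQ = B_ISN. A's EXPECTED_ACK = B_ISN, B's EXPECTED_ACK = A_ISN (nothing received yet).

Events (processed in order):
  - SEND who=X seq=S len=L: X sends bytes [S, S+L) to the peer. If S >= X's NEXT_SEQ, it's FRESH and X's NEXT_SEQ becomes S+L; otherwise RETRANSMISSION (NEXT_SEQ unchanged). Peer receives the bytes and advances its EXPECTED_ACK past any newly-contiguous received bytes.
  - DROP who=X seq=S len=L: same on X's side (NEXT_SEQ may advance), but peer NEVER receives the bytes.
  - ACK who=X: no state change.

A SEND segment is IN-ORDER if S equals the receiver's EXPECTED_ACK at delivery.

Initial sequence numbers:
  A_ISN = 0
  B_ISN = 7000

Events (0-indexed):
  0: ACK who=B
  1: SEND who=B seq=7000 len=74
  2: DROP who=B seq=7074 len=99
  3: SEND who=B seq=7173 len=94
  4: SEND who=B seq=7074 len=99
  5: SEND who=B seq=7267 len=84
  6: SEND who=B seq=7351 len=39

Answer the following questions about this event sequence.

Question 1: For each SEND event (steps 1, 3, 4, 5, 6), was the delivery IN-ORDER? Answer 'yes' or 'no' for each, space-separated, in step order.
Answer: yes no yes yes yes

Derivation:
Step 1: SEND seq=7000 -> in-order
Step 3: SEND seq=7173 -> out-of-order
Step 4: SEND seq=7074 -> in-order
Step 5: SEND seq=7267 -> in-order
Step 6: SEND seq=7351 -> in-order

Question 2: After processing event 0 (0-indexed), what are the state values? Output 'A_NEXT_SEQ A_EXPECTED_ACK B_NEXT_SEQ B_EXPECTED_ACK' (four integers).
After event 0: A_seq=0 A_ack=7000 B_seq=7000 B_ack=0

0 7000 7000 0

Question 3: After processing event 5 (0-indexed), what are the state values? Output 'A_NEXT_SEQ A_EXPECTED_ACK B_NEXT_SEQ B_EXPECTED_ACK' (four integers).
After event 0: A_seq=0 A_ack=7000 B_seq=7000 B_ack=0
After event 1: A_seq=0 A_ack=7074 B_seq=7074 B_ack=0
After event 2: A_seq=0 A_ack=7074 B_seq=7173 B_ack=0
After event 3: A_seq=0 A_ack=7074 B_seq=7267 B_ack=0
After event 4: A_seq=0 A_ack=7267 B_seq=7267 B_ack=0
After event 5: A_seq=0 A_ack=7351 B_seq=7351 B_ack=0

0 7351 7351 0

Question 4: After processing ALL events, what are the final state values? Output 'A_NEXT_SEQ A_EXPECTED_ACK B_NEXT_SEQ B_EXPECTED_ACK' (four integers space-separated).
Answer: 0 7390 7390 0

Derivation:
After event 0: A_seq=0 A_ack=7000 B_seq=7000 B_ack=0
After event 1: A_seq=0 A_ack=7074 B_seq=7074 B_ack=0
After event 2: A_seq=0 A_ack=7074 B_seq=7173 B_ack=0
After event 3: A_seq=0 A_ack=7074 B_seq=7267 B_ack=0
After event 4: A_seq=0 A_ack=7267 B_seq=7267 B_ack=0
After event 5: A_seq=0 A_ack=7351 B_seq=7351 B_ack=0
After event 6: A_seq=0 A_ack=7390 B_seq=7390 B_ack=0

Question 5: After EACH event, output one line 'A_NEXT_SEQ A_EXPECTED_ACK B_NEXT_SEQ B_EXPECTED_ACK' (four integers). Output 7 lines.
0 7000 7000 0
0 7074 7074 0
0 7074 7173 0
0 7074 7267 0
0 7267 7267 0
0 7351 7351 0
0 7390 7390 0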